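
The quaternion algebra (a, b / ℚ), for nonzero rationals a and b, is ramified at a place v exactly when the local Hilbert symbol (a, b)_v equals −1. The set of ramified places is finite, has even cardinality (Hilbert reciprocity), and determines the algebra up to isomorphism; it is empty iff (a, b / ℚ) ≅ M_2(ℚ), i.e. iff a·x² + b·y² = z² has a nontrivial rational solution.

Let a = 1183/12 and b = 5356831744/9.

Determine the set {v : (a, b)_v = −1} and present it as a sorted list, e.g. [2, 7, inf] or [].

[7, 11, 29, 31]

Mod squares: a ≡ 21, b ≡ 9889. Check v ∈ {∞, 2, 3, 7, 11, 13, 23, 29, 31}.
v=29: a=29^0·(≡14), b=29^1·(≡9) mod 29; (14|29)=-1, (9|29)=+1; (−1)^{0·1·14}·(-1)^1·(+1)^0 = -1.
v=∞: 21 > 0 and 9889 > 0  ⇒  (a,b)_∞ = +1.
v=11: a=11^0·(≡6), b=11^1·(≡7) mod 11; (6|11)=-1, (7|11)=-1; (−1)^{0·1·5}·(-1)^1·(-1)^0 = -1.
v=23: a=23^0·(≡20), b=23^2·(≡14) mod 23; (20|23)=-1, (14|23)=-1; (−1)^{0·2·11}·(-1)^2·(-1)^0 = +1.
v=31: a=31^0·(≡3), b=31^1·(≡2) mod 31; (3|31)=-1, (2|31)=+1; (−1)^{0·1·15}·(-1)^1·(+1)^0 = -1.
v=2: v_2(a)=-2, v_2(b)=10; units ≡ 5, 1 (mod 8); ε·ε+αω+βω = 0·0+-2·0+10·1 ≡ 0  ⇒  (a,b)_2 = +1.
v=13: a=13^2·(≡6), b=13^0·(≡12) mod 13; (6|13)=-1, (12|13)=+1; (−1)^{2·0·6}·(-1)^0·(+1)^2 = +1.
v=7: a=7^1·(≡3), b=7^0·(≡6) mod 7; (3|7)=-1, (6|7)=-1; (−1)^{1·0·3}·(-1)^0·(-1)^1 = -1.
v=3: a=3^-1·(≡1), b=3^-2·(≡1) mod 3; (1|3)=+1, (1|3)=+1; (−1)^{-1·-2·1}·(+1)^-2·(+1)^-1 = +1.
Ram(21, 9889) = {7, 11, 29, 31}; no ℚ_7-point on the conic.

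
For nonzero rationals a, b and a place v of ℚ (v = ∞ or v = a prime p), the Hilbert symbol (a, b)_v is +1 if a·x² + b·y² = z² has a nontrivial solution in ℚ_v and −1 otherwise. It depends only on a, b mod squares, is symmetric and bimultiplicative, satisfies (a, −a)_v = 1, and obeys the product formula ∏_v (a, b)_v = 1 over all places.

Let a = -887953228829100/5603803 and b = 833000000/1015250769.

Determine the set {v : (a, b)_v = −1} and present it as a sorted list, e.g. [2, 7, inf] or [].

[7, 17, 37, 41]

Mod squares: a ≡ -456617, b ≡ 17. Check v ∈ {∞, 2, 3, 5, 7, 13, 17, 19, 37, 41, 43}.
v=∞: -456617 < 0 and 17 > 0  ⇒  (a,b)_∞ = +1.
v=19: a=19^-4·(≡2), b=19^-2·(≡4) mod 19; (2|19)=-1, (4|19)=+1; (−1)^{-4·-2·9}·(-1)^-2·(+1)^-4 = +1.
v=13: a=13^0·(≡6), b=13^-2·(≡4) mod 13; (6|13)=-1, (4|13)=+1; (−1)^{0·-2·6}·(-1)^-2·(+1)^0 = +1.
v=37: a=37^1·(≡35), b=37^0·(≡18) mod 37; (35|37)=-1, (18|37)=-1; (−1)^{1·0·18}·(-1)^0·(-1)^1 = -1.
v=5: a=5^2·(≡2), b=5^6·(≡3) mod 5; (2|5)=-1, (3|5)=-1; (−1)^{2·6·2}·(-1)^6·(-1)^2 = +1.
v=43: a=43^-1·(≡3), b=43^-2·(≡40) mod 43; (3|43)=-1, (40|43)=+1; (−1)^{-1·-2·21}·(-1)^-2·(+1)^-1 = +1.
v=7: a=7^3·(≡2), b=7^2·(≡3) mod 7; (2|7)=+1, (3|7)=-1; (−1)^{3·2·3}·(+1)^2·(-1)^3 = -1.
v=17: a=17^2·(≡7), b=17^1·(≡2) mod 17; (7|17)=-1, (2|17)=+1; (−1)^{2·1·8}·(-1)^1·(+1)^2 = -1.
v=41: a=41^1·(≡34), b=41^0·(≡15) mod 41; (34|41)=-1, (15|41)=-1; (−1)^{1·0·20}·(-1)^0·(-1)^1 = -1.
v=3: a=3^10·(≡1), b=3^-2·(≡2) mod 3; (1|3)=+1, (2|3)=-1; (−1)^{10·-2·1}·(+1)^-2·(-1)^10 = +1.
v=2: v_2(a)=2, v_2(b)=6; units ≡ 7, 1 (mod 8); ε·ε+αω+βω = 1·0+2·0+6·0 ≡ 0  ⇒  (a,b)_2 = +1.
(-456617, 17 / ℚ) ramifies at {7, 17, 37, 41}: a division algebra.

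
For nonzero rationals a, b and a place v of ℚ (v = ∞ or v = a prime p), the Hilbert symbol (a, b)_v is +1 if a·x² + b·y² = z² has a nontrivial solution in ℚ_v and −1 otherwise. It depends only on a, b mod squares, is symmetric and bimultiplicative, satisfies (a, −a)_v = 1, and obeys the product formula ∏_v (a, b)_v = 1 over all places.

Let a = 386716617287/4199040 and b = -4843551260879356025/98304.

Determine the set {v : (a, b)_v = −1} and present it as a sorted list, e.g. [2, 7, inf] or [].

Mod squares: a ≡ 1430, b ≡ -6006. Check v ∈ {∞, 2, 3, 5, 7, 11, 13, 17, 19, 23}.
v=23: a=23^2·(≡8), b=23^4·(≡19) mod 23; (8|23)=+1, (19|23)=-1; (−1)^{2·4·11}·(+1)^4·(-1)^2 = +1.
v=17: a=17^2·(≡4), b=17^4·(≡6) mod 17; (4|17)=+1, (6|17)=-1; (−1)^{2·4·8}·(+1)^4·(-1)^2 = +1.
v=7: a=7^2·(≡2), b=7^3·(≡3) mod 7; (2|7)=+1, (3|7)=-1; (−1)^{2·3·3}·(+1)^3·(-1)^2 = +1.
v=2: v_2(a)=-7, v_2(b)=-15; units ≡ 3, 5 (mod 8); ε·ε+αω+βω = 1·0+-7·1+-15·1 ≡ 0  ⇒  (a,b)_2 = +1.
v=3: a=3^-8·(≡2), b=3^-1·(≡2) mod 3; (2|3)=-1, (2|3)=-1; (−1)^{-8·-1·1}·(-1)^-1·(-1)^-8 = -1.
v=19: a=19^2·(≡5), b=19^0·(≡5) mod 19; (5|19)=+1, (5|19)=+1; (−1)^{2·0·9}·(+1)^0·(+1)^2 = +1.
v=∞: 1430 > 0 and -6006 < 0  ⇒  (a,b)_∞ = +1.
v=5: a=5^-1·(≡4), b=5^2·(≡1) mod 5; (4|5)=+1, (1|5)=+1; (−1)^{-1·2·2}·(+1)^2·(+1)^-1 = +1.
v=13: a=13^1·(≡8), b=13^3·(≡5) mod 13; (8|13)=-1, (5|13)=-1; (−1)^{1·3·6}·(-1)^3·(-1)^1 = +1.
v=11: a=11^1·(≡5), b=11^1·(≡1) mod 11; (5|11)=+1, (1|11)=+1; (−1)^{1·1·5}·(+1)^1·(+1)^1 = -1.
|Ram(1430, -6006)| = 2, even; anisotropic at {3, 11}.

[3, 11]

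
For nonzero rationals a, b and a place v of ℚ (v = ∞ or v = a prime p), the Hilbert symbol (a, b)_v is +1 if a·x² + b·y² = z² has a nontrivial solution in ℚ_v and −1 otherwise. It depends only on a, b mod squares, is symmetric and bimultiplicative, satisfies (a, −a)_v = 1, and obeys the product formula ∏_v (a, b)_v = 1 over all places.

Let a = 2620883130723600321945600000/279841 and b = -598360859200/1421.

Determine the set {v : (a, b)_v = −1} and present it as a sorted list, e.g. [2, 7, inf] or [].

Mod squares: a ≡ 1451885, b ≡ -222053. Check v ∈ {∞, 2, 3, 5, 7, 13, 17, 19, 23, 29, 31}.
v=5: a=5^5·(≡2), b=5^2·(≡2) mod 5; (2|5)=-1, (2|5)=-1; (−1)^{5·2·2}·(-1)^2·(-1)^5 = -1.
v=13: a=13^2·(≡2), b=13^3·(≡10) mod 13; (2|13)=-1, (10|13)=+1; (−1)^{2·3·6}·(-1)^3·(+1)^2 = -1.
v=29: a=29^1·(≡8), b=29^-1·(≡6) mod 29; (8|29)=-1, (6|29)=+1; (−1)^{1·-1·14}·(-1)^-1·(+1)^1 = -1.
v=19: a=19^3·(≡4), b=19^1·(≡6) mod 19; (4|19)=+1, (6|19)=+1; (−1)^{3·1·9}·(+1)^1·(+1)^3 = -1.
v=7: a=7^0·(≡2), b=7^-2·(≡1) mod 7; (2|7)=+1, (1|7)=+1; (−1)^{0·-2·3}·(+1)^-2·(+1)^0 = +1.
v=3: a=3^2·(≡2), b=3^0·(≡1) mod 3; (2|3)=-1, (1|3)=+1; (−1)^{2·0·1}·(-1)^0·(+1)^2 = +1.
v=17: a=17^5·(≡14), b=17^2·(≡15) mod 17; (14|17)=-1, (15|17)=+1; (−1)^{5·2·8}·(-1)^2·(+1)^5 = +1.
v=2: v_2(a)=16, v_2(b)=6; units ≡ 5, 3 (mod 8); ε·ε+αω+βω = 0·1+16·1+6·1 ≡ 0  ⇒  (a,b)_2 = +1.
v=23: a=23^-4·(≡19), b=23^0·(≡2) mod 23; (19|23)=-1, (2|23)=+1; (−1)^{-4·0·11}·(-1)^0·(+1)^-4 = +1.
v=∞: 1451885 > 0 and -222053 < 0  ⇒  (a,b)_∞ = +1.
v=31: a=31^3·(≡16), b=31^1·(≡26) mod 31; (16|31)=+1, (26|31)=-1; (−1)^{3·1·15}·(+1)^1·(-1)^3 = +1.
Ram(1451885, -222053) = {5, 13, 19, 29}; no ℚ_5-point on the conic.

[5, 13, 19, 29]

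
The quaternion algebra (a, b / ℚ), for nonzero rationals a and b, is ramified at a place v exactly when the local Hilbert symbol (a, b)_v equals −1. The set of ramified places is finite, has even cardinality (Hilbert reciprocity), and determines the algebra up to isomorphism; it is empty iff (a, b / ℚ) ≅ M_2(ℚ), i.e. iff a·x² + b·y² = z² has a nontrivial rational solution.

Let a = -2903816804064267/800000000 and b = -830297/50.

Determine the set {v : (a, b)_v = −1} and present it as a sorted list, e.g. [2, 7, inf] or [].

(a, b) ≡ (-6, -34) mod (ℚ^×)²; places V = {2, 3, 5, 7, 13, 17, ∞}.
(a,b)_∞: sgn(-6)=−, sgn(-34)=−, so -1.
(a,b)_5: α=-8, u≡1; β=-2, v≡4 (mod 5); (1|5)=+1, (4|5)=+1; sign (−1)^0·+1^-2·+1^-8 = +1.
(a,b)_17: α=4, u≡7; β=3, v≡16 (mod 17); (7|17)=-1, (16|17)=+1; sign (−1)^0·-1^3·+1^4 = -1.
(a,b)_7: α=4, u≡1; β=0, v≡1 (mod 7); (1|7)=+1, (1|7)=+1; sign (−1)^0·+1^0·+1^4 = +1.
(a,b)_3: α=1, u≡1; β=0, v≡2 (mod 3); (1|3)=+1, (2|3)=-1; sign (−1)^0·+1^0·-1^1 = -1.
(a,b)_13: α=6, u≡8; β=2, v≡6 (mod 13); (8|13)=-1, (6|13)=-1; sign (−1)^0·-1^2·-1^6 = +1.
(a,b)_2: α=-11, β=-1; u≡5, v≡7 (mod 8); ε(u)ε(v)=0·1, αω(v)=-11·0, βω(u)=-1·1; sum ≡ 1  ⇒  -1.
|Ram(-6, -34)| = 4, even; anisotropic at {2, 3, 17, ∞}.

[2, 3, 17, inf]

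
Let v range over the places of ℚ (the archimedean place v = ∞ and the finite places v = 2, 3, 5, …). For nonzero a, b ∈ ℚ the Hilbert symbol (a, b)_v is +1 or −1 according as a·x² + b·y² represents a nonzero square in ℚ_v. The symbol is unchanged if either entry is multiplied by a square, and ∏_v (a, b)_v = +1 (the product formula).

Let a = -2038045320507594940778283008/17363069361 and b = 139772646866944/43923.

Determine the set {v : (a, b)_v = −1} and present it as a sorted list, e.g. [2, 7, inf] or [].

(a, b) ≡ (-47, 8463) mod (ℚ^×)²; places V = {2, 3, 7, 11, 13, 31, 37, 47, ∞}.
(a,b)_∞: sgn(-47)=−, sgn(8463)=+, so +1.
(a,b)_11: α=-8, u≡7; β=-4, v≡1 (mod 11); (7|11)=-1, (1|11)=+1; sign (−1)^0·-1^-4·+1^-8 = +1.
(a,b)_47: α=3, u≡23; β=2, v≡18 (mod 47); (23|47)=-1, (18|47)=+1; sign (−1)^0·-1^2·+1^3 = +1.
(a,b)_3: α=-4, u≡1; β=-1, v≡1 (mod 3); (1|3)=+1, (1|3)=+1; sign (−1)^0·+1^-1·+1^-4 = +1.
(a,b)_2: α=26, β=14; u≡1, v≡7 (mod 8); ε(u)ε(v)=0·1, αω(v)=26·0, βω(u)=14·0; sum ≡ 0  ⇒  +1.
(a,b)_37: α=4, u≡25; β=2, v≡16 (mod 37); (25|37)=+1, (16|37)=+1; sign (−1)^0·+1^2·+1^4 = +1.
(a,b)_31: α=4, u≡15; β=1, v≡10 (mod 31); (15|31)=-1, (10|31)=+1; sign (−1)^0·-1^1·+1^4 = -1.
(a,b)_7: α=0, u≡4; β=1, v≡5 (mod 7); (4|7)=+1, (5|7)=-1; sign (−1)^0·+1^1·-1^0 = +1.
(a,b)_13: α=2, u≡5; β=1, v≡10 (mod 13); (5|13)=-1, (10|13)=+1; sign (−1)^0·-1^1·+1^2 = -1.
|Ram(-47, 8463)| = 2, even; anisotropic at {13, 31}.

[13, 31]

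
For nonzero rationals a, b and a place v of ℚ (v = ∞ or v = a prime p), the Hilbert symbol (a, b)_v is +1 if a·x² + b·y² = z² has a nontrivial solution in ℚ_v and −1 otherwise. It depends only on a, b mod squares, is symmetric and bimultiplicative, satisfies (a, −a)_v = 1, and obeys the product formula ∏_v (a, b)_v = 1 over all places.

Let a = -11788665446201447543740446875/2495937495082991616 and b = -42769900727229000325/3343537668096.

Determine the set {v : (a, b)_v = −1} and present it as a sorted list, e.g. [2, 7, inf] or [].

[5, 19, 23, inf]

Mod squares: a ≡ -144210, b ≡ -798. Check v ∈ {∞, 2, 3, 5, 7, 11, 13, 19, 23}.
v=3: a=3^-19·(≡2), b=3^-13·(≡1) mod 3; (2|3)=-1, (1|3)=+1; (−1)^{-19·-13·1}·(-1)^-13·(+1)^-19 = +1.
v=19: a=19^7·(≡14), b=19^5·(≡15) mod 19; (14|19)=-1, (15|19)=-1; (−1)^{7·5·9}·(-1)^5·(-1)^7 = -1.
v=5: a=5^5·(≡2), b=5^2·(≡2) mod 5; (2|5)=-1, (2|5)=-1; (−1)^{5·2·2}·(-1)^2·(-1)^5 = -1.
v=7: a=7^0·(≡2), b=7^1·(≡6) mod 7; (2|7)=+1, (6|7)=-1; (−1)^{0·1·3}·(+1)^1·(-1)^0 = +1.
v=13: a=13^10·(≡10), b=13^8·(≡2) mod 13; (10|13)=+1, (2|13)=-1; (−1)^{10·8·6}·(+1)^8·(-1)^10 = +1.
v=2: v_2(a)=-31, v_2(b)=-21; units ≡ 7, 1 (mod 8); ε·ε+αω+βω = 1·0+-31·0+-21·0 ≡ 0  ⇒  (a,b)_2 = +1.
v=23: a=23^1·(≡9), b=23^0·(≡11) mod 23; (9|23)=+1, (11|23)=-1; (−1)^{1·0·11}·(+1)^0·(-1)^1 = -1.
v=∞: -144210 < 0 and -798 < 0  ⇒  (a,b)_∞ = -1.
v=11: a=11^3·(≡8), b=11^2·(≡3) mod 11; (8|11)=-1, (3|11)=+1; (−1)^{3·2·5}·(-1)^2·(+1)^3 = +1.
Ram(-144210, -798) = {5, 19, 23, ∞}; no ℚ_5-point on the conic.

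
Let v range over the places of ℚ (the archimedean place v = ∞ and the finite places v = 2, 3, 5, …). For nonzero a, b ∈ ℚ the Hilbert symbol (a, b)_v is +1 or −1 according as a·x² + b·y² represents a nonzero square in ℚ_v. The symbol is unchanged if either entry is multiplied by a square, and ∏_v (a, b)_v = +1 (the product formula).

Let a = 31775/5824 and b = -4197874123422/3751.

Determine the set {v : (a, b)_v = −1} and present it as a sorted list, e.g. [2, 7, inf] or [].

(a, b) ≡ (115661, -1400642) mod (ℚ^×)²; places V = {2, 3, 5, 7, 11, 13, 17, 19, 29, 31, 41, ∞}.
(a,b)_31: α=1, u≡15; β=-1, v≡20 (mod 31); (15|31)=-1, (20|31)=+1; sign (−1)^1·-1^-1·+1^1 = +1.
(a,b)_∞: sgn(115661)=+, sgn(-1400642)=−, so +1.
(a,b)_11: α=0, u≡8; β=-2, v≡6 (mod 11); (8|11)=-1, (6|11)=-1; sign (−1)^0·-1^-2·-1^0 = +1.
(a,b)_3: α=0, u≡2; β=8, v≡1 (mod 3); (2|3)=-1, (1|3)=+1; sign (−1)^0·-1^8·+1^0 = +1.
(a,b)_7: α=-1, u≡5; β=2, v≡2 (mod 7); (5|7)=-1, (2|7)=+1; sign (−1)^0·-1^2·+1^-1 = +1.
(a,b)_41: α=1, u≡39; β=1, v≡4 (mod 41); (39|41)=+1, (4|41)=+1; sign (−1)^0·+1^1·+1^1 = +1.
(a,b)_19: α=0, u≡14; β=1, v≡15 (mod 19); (14|19)=-1, (15|19)=-1; sign (−1)^0·-1^1·-1^0 = -1.
(a,b)_13: α=-1, u≡7; β=0, v≡3 (mod 13); (7|13)=-1, (3|13)=+1; sign (−1)^0·-1^0·+1^-1 = +1.
(a,b)_5: α=2, u≡4; β=0, v≡3 (mod 5); (4|5)=+1, (3|5)=-1; sign (−1)^0·+1^0·-1^2 = +1.
(a,b)_17: α=0, u≡7; β=2, v≡10 (mod 17); (7|17)=-1, (10|17)=-1; sign (−1)^0·-1^2·-1^0 = +1.
(a,b)_29: α=0, u≡25; β=1, v≡4 (mod 29); (25|29)=+1, (4|29)=+1; sign (−1)^0·+1^1·+1^0 = +1.
(a,b)_2: α=-6, β=1; u≡5, v≡7 (mod 8); ε(u)ε(v)=0·1, αω(v)=-6·0, βω(u)=1·1; sum ≡ 1  ⇒  -1.
(115661, -1400642 / ℚ) ramifies at {2, 19}: a division algebra.

[2, 19]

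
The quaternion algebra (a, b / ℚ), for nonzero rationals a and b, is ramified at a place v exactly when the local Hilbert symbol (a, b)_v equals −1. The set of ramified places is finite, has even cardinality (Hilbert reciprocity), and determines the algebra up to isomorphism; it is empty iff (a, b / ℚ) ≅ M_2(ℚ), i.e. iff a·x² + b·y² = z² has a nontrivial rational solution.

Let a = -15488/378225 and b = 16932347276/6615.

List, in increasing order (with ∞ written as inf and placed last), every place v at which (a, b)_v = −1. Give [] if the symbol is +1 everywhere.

[2, 5, 23, 29]

(a, b) ≡ (-2, 170085) mod (ℚ^×)²; places V = {2, 3, 5, 7, 11, 13, 17, 23, 29, 41, 47, ∞}.
(a,b)_7: α=0, u≡3; β=-2, v≡6 (mod 7); (3|7)=-1, (6|7)=-1; sign (−1)^0·-1^-2·-1^0 = +1.
(a,b)_29: α=0, u≡8; β=1, v≡7 (mod 29); (8|29)=-1, (7|29)=+1; sign (−1)^0·-1^1·+1^0 = -1.
(a,b)_13: α=0, u≡7; β=2, v≡6 (mod 13); (7|13)=-1, (6|13)=-1; sign (−1)^0·-1^2·-1^0 = +1.
(a,b)_11: α=2, u≡4; β=0, v≡5 (mod 11); (4|11)=+1, (5|11)=+1; sign (−1)^0·+1^0·+1^2 = +1.
(a,b)_∞: sgn(-2)=−, sgn(170085)=+, so +1.
(a,b)_5: α=-2, u≡3; β=-1, v≡2 (mod 5); (3|5)=-1, (2|5)=-1; sign (−1)^0·-1^-1·-1^-2 = -1.
(a,b)_17: α=0, u≡15; β=1, v≡8 (mod 17); (15|17)=+1, (8|17)=+1; sign (−1)^0·+1^1·+1^0 = +1.
(a,b)_2: α=7, β=2; u≡7, v≡5 (mod 8); ε(u)ε(v)=1·0, αω(v)=7·1, βω(u)=2·0; sum ≡ 1  ⇒  -1.
(a,b)_23: α=0, u≡17; β=1, v≡13 (mod 23); (17|23)=-1, (13|23)=+1; sign (−1)^0·-1^1·+1^0 = -1.
(a,b)_41: α=-2, u≡21; β=0, v≡29 (mod 41); (21|41)=+1, (29|41)=-1; sign (−1)^0·+1^0·-1^-2 = +1.
(a,b)_3: α=-2, u≡1; β=-3, v≡1 (mod 3); (1|3)=+1, (1|3)=+1; sign (−1)^0·+1^-3·+1^-2 = +1.
(a,b)_47: α=0, u≡19; β=2, v≡29 (mod 47); (19|47)=-1, (29|47)=-1; sign (−1)^0·-1^2·-1^0 = +1.
Ram(-2, 170085) = {2, 5, 23, 29}; no ℚ_2-point on the conic.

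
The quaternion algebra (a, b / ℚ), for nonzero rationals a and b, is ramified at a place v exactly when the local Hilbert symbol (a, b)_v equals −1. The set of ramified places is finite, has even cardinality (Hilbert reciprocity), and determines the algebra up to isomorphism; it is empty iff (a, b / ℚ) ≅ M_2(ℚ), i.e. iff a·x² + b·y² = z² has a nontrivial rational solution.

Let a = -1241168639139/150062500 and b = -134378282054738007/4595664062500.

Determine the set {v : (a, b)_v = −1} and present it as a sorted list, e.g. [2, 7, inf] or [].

Mod squares: a ≡ -11, b ≡ -87. Check v ∈ {∞, 2, 3, 5, 7, 11, 13, 29}.
v=3: a=3^8·(≡1), b=3^13·(≡1) mod 3; (1|3)=+1, (1|3)=+1; (−1)^{8·13·1}·(+1)^13·(+1)^8 = +1.
v=13: a=13^2·(≡8), b=13^4·(≡10) mod 13; (8|13)=-1, (10|13)=+1; (−1)^{2·4·6}·(-1)^4·(+1)^2 = +1.
v=∞: -11 < 0 and -87 < 0  ⇒  (a,b)_∞ = -1.
v=5: a=5^-6·(≡4), b=5^-10·(≡3) mod 5; (4|5)=+1, (3|5)=-1; (−1)^{-6·-10·2}·(+1)^-10·(-1)^-6 = +1.
v=11: a=11^3·(≡2), b=11^2·(≡1) mod 11; (2|11)=-1, (1|11)=+1; (−1)^{3·2·5}·(-1)^2·(+1)^3 = +1.
v=29: a=29^2·(≡18), b=29^3·(≡26) mod 29; (18|29)=-1, (26|29)=-1; (−1)^{2·3·14}·(-1)^3·(-1)^2 = -1.
v=7: a=7^-4·(≡3), b=7^-6·(≡1) mod 7; (3|7)=-1, (1|7)=+1; (−1)^{-4·-6·3}·(-1)^-6·(+1)^-4 = +1.
v=2: v_2(a)=-2, v_2(b)=-2; units ≡ 5, 1 (mod 8); ε·ε+αω+βω = 0·0+-2·0+-2·1 ≡ 0  ⇒  (a,b)_2 = +1.
|Ram(-11, -87)| = 2, even; anisotropic at {29, ∞}.

[29, inf]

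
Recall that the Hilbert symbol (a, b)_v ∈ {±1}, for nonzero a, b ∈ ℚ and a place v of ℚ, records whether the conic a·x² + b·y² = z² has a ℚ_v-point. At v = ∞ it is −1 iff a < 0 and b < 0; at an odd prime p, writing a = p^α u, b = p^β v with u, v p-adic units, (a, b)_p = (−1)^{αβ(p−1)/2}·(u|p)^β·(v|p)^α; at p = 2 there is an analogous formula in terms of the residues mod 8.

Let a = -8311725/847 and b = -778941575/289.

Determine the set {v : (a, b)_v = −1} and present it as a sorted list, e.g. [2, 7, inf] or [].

Mod squares: a ≡ -258587, b ≡ -31157663. Check v ∈ {∞, 2, 3, 5, 7, 11, 17, 19, 23, 37, 41, 47, 53}.
v=7: a=7^-1·(≡6), b=7^0·(≡4) mod 7; (6|7)=-1, (4|7)=+1; (−1)^{-1·0·3}·(-1)^0·(+1)^-1 = +1.
v=2: v_2(a)=0, v_2(b)=0; units ≡ 5, 1 (mod 8); ε·ε+αω+βω = 0·0+0·0+0·1 ≡ 0  ⇒  (a,b)_2 = +1.
v=41: a=41^1·(≡22), b=41^1·(≡23) mod 41; (22|41)=-1, (23|41)=+1; (−1)^{1·1·20}·(-1)^1·(+1)^1 = -1.
v=23: a=23^0·(≡2), b=23^1·(≡10) mod 23; (2|23)=+1, (10|23)=-1; (−1)^{0·1·11}·(+1)^1·(-1)^0 = +1.
v=17: a=17^1·(≡13), b=17^-2·(≡6) mod 17; (13|17)=+1, (6|17)=-1; (−1)^{1·-2·8}·(+1)^-2·(-1)^1 = -1.
v=53: a=53^1·(≡51), b=53^0·(≡18) mod 53; (51|53)=-1, (18|53)=-1; (−1)^{1·0·26}·(-1)^0·(-1)^1 = -1.
v=19: a=19^0·(≡10), b=19^1·(≡10) mod 19; (10|19)=-1, (10|19)=-1; (−1)^{0·1·9}·(-1)^1·(-1)^0 = -1.
v=∞: -258587 < 0 and -31157663 < 0  ⇒  (a,b)_∞ = -1.
v=3: a=3^2·(≡1), b=3^0·(≡1) mod 3; (1|3)=+1, (1|3)=+1; (−1)^{2·0·1}·(+1)^0·(+1)^2 = +1.
v=47: a=47^0·(≡37), b=47^1·(≡8) mod 47; (37|47)=+1, (8|47)=+1; (−1)^{0·1·23}·(+1)^1·(+1)^0 = +1.
v=5: a=5^2·(≡3), b=5^2·(≡3) mod 5; (3|5)=-1, (3|5)=-1; (−1)^{2·2·2}·(-1)^2·(-1)^2 = +1.
v=37: a=37^0·(≡2), b=37^1·(≡36) mod 37; (2|37)=-1, (36|37)=+1; (−1)^{0·1·18}·(-1)^1·(+1)^0 = -1.
v=11: a=11^-2·(≡1), b=11^0·(≡2) mod 11; (1|11)=+1, (2|11)=-1; (−1)^{-2·0·5}·(+1)^0·(-1)^-2 = +1.
(-258587, -31157663 / ℚ) ramifies at {17, 19, 37, 41, 53, ∞}: a division algebra.

[17, 19, 37, 41, 53, inf]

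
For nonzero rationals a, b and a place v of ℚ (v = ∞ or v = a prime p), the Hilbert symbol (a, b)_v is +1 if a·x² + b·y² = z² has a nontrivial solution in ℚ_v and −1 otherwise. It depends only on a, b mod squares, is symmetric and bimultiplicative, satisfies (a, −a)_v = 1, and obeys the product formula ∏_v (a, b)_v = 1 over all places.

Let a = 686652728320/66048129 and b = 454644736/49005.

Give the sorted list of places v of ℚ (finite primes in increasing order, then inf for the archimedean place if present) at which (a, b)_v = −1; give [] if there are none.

[13, 17]

Mod squares: a ≡ 1105, b ≡ 45305. Check v ∈ {∞, 2, 3, 5, 7, 11, 13, 17, 19, 41, 43}.
v=2: v_2(a)=10, v_2(b)=10; units ≡ 1, 1 (mod 8); ε·ε+αω+βω = 0·0+10·0+10·0 ≡ 0  ⇒  (a,b)_2 = +1.
v=17: a=17^1·(≡11), b=17^1·(≡8) mod 17; (11|17)=-1, (8|17)=+1; (−1)^{1·1·8}·(-1)^1·(+1)^1 = -1.
v=5: a=5^1·(≡1), b=5^-1·(≡1) mod 5; (1|5)=+1, (1|5)=+1; (−1)^{1·-1·2}·(+1)^-1·(+1)^1 = +1.
v=43: a=43^-2·(≡27), b=43^0·(≡39) mod 43; (27|43)=-1, (39|43)=-1; (−1)^{-2·0·21}·(-1)^0·(-1)^-2 = +1.
v=3: a=3^-6·(≡1), b=3^-4·(≡2) mod 3; (1|3)=+1, (2|3)=-1; (−1)^{-6·-4·1}·(+1)^-4·(-1)^-6 = +1.
v=∞: 1105 > 0 and 45305 > 0  ⇒  (a,b)_∞ = +1.
v=11: a=11^0·(≡5), b=11^-2·(≡2) mod 11; (5|11)=+1, (2|11)=-1; (−1)^{0·-2·5}·(+1)^-2·(-1)^0 = +1.
v=13: a=13^1·(≡11), b=13^1·(≡9) mod 13; (11|13)=-1, (9|13)=+1; (−1)^{1·1·6}·(-1)^1·(+1)^1 = -1.
v=7: a=7^-2·(≡6), b=7^2·(≡4) mod 7; (6|7)=-1, (4|7)=+1; (−1)^{-2·2·3}·(-1)^2·(+1)^-2 = +1.
v=41: a=41^2·(≡16), b=41^1·(≡20) mod 41; (16|41)=+1, (20|41)=+1; (−1)^{2·1·20}·(+1)^1·(+1)^2 = +1.
v=19: a=19^2·(≡10), b=19^0·(≡11) mod 19; (10|19)=-1, (11|19)=+1; (−1)^{2·0·9}·(-1)^0·(+1)^2 = +1.
|Ram(1105, 45305)| = 2, even; anisotropic at {13, 17}.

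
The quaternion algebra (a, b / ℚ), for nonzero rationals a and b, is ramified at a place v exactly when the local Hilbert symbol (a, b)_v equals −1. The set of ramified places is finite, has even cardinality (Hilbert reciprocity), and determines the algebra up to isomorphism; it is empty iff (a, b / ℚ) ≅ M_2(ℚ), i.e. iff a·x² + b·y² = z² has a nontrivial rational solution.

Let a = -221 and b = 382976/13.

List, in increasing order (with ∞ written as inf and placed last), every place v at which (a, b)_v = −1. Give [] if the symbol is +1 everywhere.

[11, 17]

(a, b) ≡ (-221, 4862) mod (ℚ^×)²; places V = {2, 11, 13, 17, ∞}.
(a,b)_2: α=0, β=11; u≡3, v≡7 (mod 8); ε(u)ε(v)=1·1, αω(v)=0·0, βω(u)=11·1; sum ≡ 0  ⇒  +1.
(a,b)_∞: sgn(-221)=−, sgn(4862)=+, so +1.
(a,b)_17: α=1, u≡4; β=1, v≡12 (mod 17); (4|17)=+1, (12|17)=-1; sign (−1)^0·+1^1·-1^1 = -1.
(a,b)_13: α=1, u≡9; β=-1, v≡9 (mod 13); (9|13)=+1, (9|13)=+1; sign (−1)^0·+1^-1·+1^1 = +1.
(a,b)_11: α=0, u≡10; β=1, v≡6 (mod 11); (10|11)=-1, (6|11)=-1; sign (−1)^0·-1^1·-1^0 = -1.
Ram(-221, 4862) = {11, 17}; no ℚ_11-point on the conic.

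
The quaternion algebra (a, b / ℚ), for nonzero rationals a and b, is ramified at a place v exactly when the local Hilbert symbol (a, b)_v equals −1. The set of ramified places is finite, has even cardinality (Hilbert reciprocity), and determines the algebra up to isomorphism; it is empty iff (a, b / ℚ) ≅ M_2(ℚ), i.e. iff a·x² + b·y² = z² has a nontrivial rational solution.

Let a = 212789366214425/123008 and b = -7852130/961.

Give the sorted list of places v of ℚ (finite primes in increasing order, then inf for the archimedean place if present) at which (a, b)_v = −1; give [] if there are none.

(a, b) ≡ (58786, -27170) mod (ℚ^×)²; places V = {2, 5, 7, 11, 13, 17, 19, 31, ∞}.
(a,b)_13: α=3, u≡8; β=1, v≡4 (mod 13); (8|13)=-1, (4|13)=+1; sign (−1)^0·-1^1·+1^3 = -1.
(a,b)_2: α=-7, β=1; u≡1, v≡7 (mod 8); ε(u)ε(v)=0·1, αω(v)=-7·0, βω(u)=1·0; sum ≡ 0  ⇒  +1.
(a,b)_5: α=2, u≡4; β=1, v≡4 (mod 5); (4|5)=+1, (4|5)=+1; sign (−1)^0·+1^1·+1^2 = +1.
(a,b)_31: α=-2, u≡1; β=-2, v≡15 (mod 31); (1|31)=+1, (15|31)=-1; sign (−1)^0·+1^-2·-1^-2 = +1.
(a,b)_11: α=2, u≡8; β=1, v≡1 (mod 11); (8|11)=-1, (1|11)=+1; sign (−1)^0·-1^1·+1^2 = -1.
(a,b)_19: α=1, u≡17; β=1, v≡12 (mod 19); (17|19)=+1, (12|19)=-1; sign (−1)^1·+1^1·-1^1 = +1.
(a,b)_17: α=3, u≡6; β=2, v≡9 (mod 17); (6|17)=-1, (9|17)=+1; sign (−1)^0·-1^2·+1^3 = +1.
(a,b)_7: α=3, u≡3; β=0, v≡4 (mod 7); (3|7)=-1, (4|7)=+1; sign (−1)^0·-1^0·+1^3 = +1.
(a,b)_∞: sgn(58786)=+, sgn(-27170)=−, so +1.
Ram(58786, -27170) = {11, 13}; no ℚ_11-point on the conic.

[11, 13]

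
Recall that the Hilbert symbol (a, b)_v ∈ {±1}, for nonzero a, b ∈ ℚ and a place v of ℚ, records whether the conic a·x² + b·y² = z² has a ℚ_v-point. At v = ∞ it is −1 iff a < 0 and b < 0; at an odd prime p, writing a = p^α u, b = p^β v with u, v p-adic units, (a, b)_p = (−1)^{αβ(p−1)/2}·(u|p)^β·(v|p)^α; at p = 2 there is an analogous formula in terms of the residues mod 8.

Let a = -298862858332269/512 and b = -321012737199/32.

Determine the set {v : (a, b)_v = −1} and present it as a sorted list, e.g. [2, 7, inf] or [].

(a, b) ≡ (-1563738, -82302) mod (ℚ^×)²; places V = {2, 3, 7, 11, 19, 29, 43, ∞}.
(a,b)_19: α=3, u≡11; β=2, v≡16 (mod 19); (11|19)=+1, (16|19)=+1; sign (−1)^0·+1^2·+1^3 = +1.
(a,b)_3: α=3, u≡1; β=3, v≡1 (mod 3); (1|3)=+1, (1|3)=+1; sign (−1)^1·+1^3·+1^3 = -1.
(a,b)_43: α=1, u≡7; β=1, v≡4 (mod 43); (7|43)=-1, (4|43)=+1; sign (−1)^1·-1^1·+1^1 = +1.
(a,b)_2: α=-9, β=-5; u≡3, v≡1 (mod 8); ε(u)ε(v)=1·0, αω(v)=-9·0, βω(u)=-5·1; sum ≡ 1  ⇒  -1.
(a,b)_∞: sgn(-1563738)=−, sgn(-82302)=−, so -1.
(a,b)_7: α=6, u≡3; β=4, v≡4 (mod 7); (3|7)=-1, (4|7)=+1; sign (−1)^0·-1^4·+1^6 = +1.
(a,b)_11: α=1, u≡8; β=1, v≡1 (mod 11); (8|11)=-1, (1|11)=+1; sign (−1)^1·-1^1·+1^1 = +1.
(a,b)_29: α=1, u≡21; β=1, v≡25 (mod 29); (21|29)=-1, (25|29)=+1; sign (−1)^0·-1^1·+1^1 = -1.
(-1563738, -82302 / ℚ) ramifies at {2, 3, 29, ∞}: a division algebra.

[2, 3, 29, inf]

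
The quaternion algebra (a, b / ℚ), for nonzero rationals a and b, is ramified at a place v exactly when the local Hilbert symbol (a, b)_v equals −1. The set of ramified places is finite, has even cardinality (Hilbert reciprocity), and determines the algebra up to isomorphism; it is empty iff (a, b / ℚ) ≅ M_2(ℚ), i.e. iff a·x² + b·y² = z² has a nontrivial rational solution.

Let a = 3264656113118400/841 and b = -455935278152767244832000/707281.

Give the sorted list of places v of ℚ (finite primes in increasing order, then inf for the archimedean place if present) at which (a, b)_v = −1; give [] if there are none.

(a, b) ≡ (682539, -8645) mod (ℚ^×)²; places V = {2, 3, 5, 7, 11, 13, 19, 29, 37, 43, ∞}.
(a,b)_3: α=1, u≡2; β=2, v≡1 (mod 3); (2|3)=-1, (1|3)=+1; sign (−1)^0·-1^2·+1^1 = +1.
(a,b)_2: α=6, β=8; u≡3, v≡3 (mod 8); ε(u)ε(v)=1·1, αω(v)=6·1, βω(u)=8·1; sum ≡ 1  ⇒  -1.
(a,b)_∞: sgn(682539)=+, sgn(-8645)=−, so +1.
(a,b)_29: α=-2, u≡20; β=-4, v≡21 (mod 29); (20|29)=+1, (21|29)=-1; sign (−1)^0·+1^-4·-1^-2 = +1.
(a,b)_43: α=1, u≡21; β=2, v≡14 (mod 43); (21|43)=+1, (14|43)=+1; sign (−1)^0·+1^2·+1^1 = +1.
(a,b)_13: α=3, u≡9; β=3, v≡6 (mod 13); (9|13)=+1, (6|13)=-1; sign (−1)^0·+1^3·-1^3 = -1.
(a,b)_37: α=1, u≡34; β=2, v≡23 (mod 37); (34|37)=+1, (23|37)=-1; sign (−1)^0·+1^2·-1^1 = -1.
(a,b)_5: α=2, u≡1; β=3, v≡4 (mod 5); (1|5)=+1, (4|5)=+1; sign (−1)^0·+1^3·+1^2 = +1.
(a,b)_19: α=2, u≡18; β=3, v≡16 (mod 19); (18|19)=-1, (16|19)=+1; sign (−1)^0·-1^3·+1^2 = -1.
(a,b)_11: α=1, u≡3; β=2, v≡1 (mod 11); (3|11)=+1, (1|11)=+1; sign (−1)^0·+1^2·+1^1 = +1.
(a,b)_7: α=2, u≡1; β=3, v≡1 (mod 7); (1|7)=+1, (1|7)=+1; sign (−1)^0·+1^3·+1^2 = +1.
|Ram(682539, -8645)| = 4, even; anisotropic at {2, 13, 19, 37}.

[2, 13, 19, 37]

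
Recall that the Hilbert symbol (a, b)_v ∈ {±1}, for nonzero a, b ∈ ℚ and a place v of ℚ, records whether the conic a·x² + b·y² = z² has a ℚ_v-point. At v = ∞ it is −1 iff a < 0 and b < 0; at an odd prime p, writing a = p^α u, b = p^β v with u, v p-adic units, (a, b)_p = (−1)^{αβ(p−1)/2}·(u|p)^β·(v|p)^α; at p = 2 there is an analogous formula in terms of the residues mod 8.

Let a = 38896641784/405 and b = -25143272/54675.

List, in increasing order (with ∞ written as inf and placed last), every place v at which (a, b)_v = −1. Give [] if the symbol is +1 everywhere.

[2, 3, 11, 13]

Mod squares: a ≡ 1430, b ≡ -7854. Check v ∈ {∞, 2, 3, 5, 7, 11, 13, 17}.
v=17: a=17^2·(≡2), b=17^1·(≡6) mod 17; (2|17)=+1, (6|17)=-1; (−1)^{2·1·8}·(+1)^1·(-1)^2 = +1.
v=2: v_2(a)=3, v_2(b)=3; units ≡ 3, 1 (mod 8); ε·ε+αω+βω = 1·0+3·0+3·1 ≡ 1  ⇒  (a,b)_2 = -1.
v=3: a=3^-4·(≡2), b=3^-7·(≡1) mod 3; (2|3)=-1, (1|3)=+1; (−1)^{-4·-7·1}·(-1)^-7·(+1)^-4 = -1.
v=∞: 1430 > 0 and -7854 < 0  ⇒  (a,b)_∞ = +1.
v=5: a=5^-1·(≡4), b=5^-2·(≡4) mod 5; (4|5)=+1, (4|5)=+1; (−1)^{-1·-2·2}·(+1)^-2·(+1)^-1 = +1.
v=11: a=11^1·(≡3), b=11^1·(≡3) mod 11; (3|11)=+1, (3|11)=+1; (−1)^{1·1·5}·(+1)^1·(+1)^1 = -1.
v=7: a=7^6·(≡1), b=7^5·(≡6) mod 7; (1|7)=+1, (6|7)=-1; (−1)^{6·5·3}·(+1)^5·(-1)^6 = +1.
v=13: a=13^1·(≡11), b=13^0·(≡8) mod 13; (11|13)=-1, (8|13)=-1; (−1)^{1·0·6}·(-1)^0·(-1)^1 = -1.
(1430, -7854 / ℚ) ramifies at {2, 3, 11, 13}: a division algebra.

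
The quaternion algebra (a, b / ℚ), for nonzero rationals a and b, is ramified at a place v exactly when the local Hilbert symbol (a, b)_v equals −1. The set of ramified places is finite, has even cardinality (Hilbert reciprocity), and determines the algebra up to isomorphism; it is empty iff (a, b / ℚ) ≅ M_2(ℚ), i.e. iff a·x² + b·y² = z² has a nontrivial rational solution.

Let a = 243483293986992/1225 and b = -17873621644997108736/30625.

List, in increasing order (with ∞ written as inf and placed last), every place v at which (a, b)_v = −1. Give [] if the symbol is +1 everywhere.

Mod squares: a ≡ 1763, b ≡ -2022161. Check v ∈ {∞, 2, 3, 5, 7, 31, 37, 41, 43}.
v=5: a=5^-2·(≡3), b=5^-4·(≡1) mod 5; (3|5)=-1, (1|5)=+1; (−1)^{-2·-4·2}·(-1)^-4·(+1)^-2 = +1.
v=∞: 1763 > 0 and -2022161 < 0  ⇒  (a,b)_∞ = +1.
v=31: a=31^2·(≡3), b=31^3·(≡6) mod 31; (3|31)=-1, (6|31)=-1; (−1)^{2·3·15}·(-1)^3·(-1)^2 = -1.
v=3: a=3^8·(≡2), b=3^8·(≡1) mod 3; (2|3)=-1, (1|3)=+1; (−1)^{8·8·1}·(-1)^8·(+1)^8 = +1.
v=7: a=7^-2·(≡6), b=7^-2·(≡5) mod 7; (6|7)=-1, (5|7)=-1; (−1)^{-2·-2·3}·(-1)^-2·(-1)^-2 = +1.
v=37: a=37^2·(≡32), b=37^3·(≡12) mod 37; (32|37)=-1, (12|37)=+1; (−1)^{2·3·18}·(-1)^3·(+1)^2 = -1.
v=2: v_2(a)=4, v_2(b)=10; units ≡ 3, 7 (mod 8); ε·ε+αω+βω = 1·1+4·0+10·1 ≡ 1  ⇒  (a,b)_2 = -1.
v=43: a=43^1·(≡1), b=43^1·(≡41) mod 43; (1|43)=+1, (41|43)=+1; (−1)^{1·1·21}·(+1)^1·(+1)^1 = -1.
v=41: a=41^1·(≡10), b=41^1·(≡1) mod 41; (10|41)=+1, (1|41)=+1; (−1)^{1·1·20}·(+1)^1·(+1)^1 = +1.
|Ram(1763, -2022161)| = 4, even; anisotropic at {2, 31, 37, 43}.

[2, 31, 37, 43]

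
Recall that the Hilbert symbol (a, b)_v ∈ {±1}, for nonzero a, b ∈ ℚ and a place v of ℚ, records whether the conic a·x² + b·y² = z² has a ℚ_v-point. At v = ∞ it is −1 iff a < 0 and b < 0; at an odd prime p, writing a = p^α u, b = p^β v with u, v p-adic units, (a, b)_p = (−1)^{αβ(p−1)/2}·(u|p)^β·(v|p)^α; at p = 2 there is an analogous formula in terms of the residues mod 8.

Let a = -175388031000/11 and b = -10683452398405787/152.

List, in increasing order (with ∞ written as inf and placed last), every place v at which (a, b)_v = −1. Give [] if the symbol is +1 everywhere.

(a, b) ≡ (-43890, -58786) mod (ℚ^×)²; places V = {2, 3, 5, 7, 11, 13, 17, 19, 23, 47, ∞}.
(a,b)_11: α=-1, u≡5; β=2, v≡4 (mod 11); (5|11)=+1, (4|11)=+1; sign (−1)^0·+1^2·+1^-1 = +1.
(a,b)_5: α=3, u≡2; β=0, v≡4 (mod 5); (2|5)=-1, (4|5)=+1; sign (−1)^0·-1^0·+1^3 = +1.
(a,b)_17: α=2, u≡2; β=3, v≡7 (mod 17); (2|17)=+1, (7|17)=-1; sign (−1)^0·+1^3·-1^2 = +1.
(a,b)_19: α=1, u≡12; β=-1, v≡15 (mod 19); (12|19)=-1, (15|19)=-1; sign (−1)^1·-1^-1·-1^1 = -1.
(a,b)_23: α=0, u≡10; β=2, v≡2 (mod 23); (10|23)=-1, (2|23)=+1; sign (−1)^0·-1^2·+1^0 = +1.
(a,b)_47: α=0, u≡34; β=2, v≡41 (mod 47); (34|47)=+1, (41|47)=-1; sign (−1)^0·+1^2·-1^0 = +1.
(a,b)_13: α=2, u≡2; β=3, v≡11 (mod 13); (2|13)=-1, (11|13)=-1; sign (−1)^0·-1^3·-1^2 = -1.
(a,b)_7: α=1, u≡1; β=1, v≡2 (mod 7); (1|7)=+1, (2|7)=+1; sign (−1)^1·+1^1·+1^1 = -1.
(a,b)_∞: sgn(-43890)=−, sgn(-58786)=−, so -1.
(a,b)_3: α=3, u≡1; β=0, v≡2 (mod 3); (1|3)=+1, (2|3)=-1; sign (−1)^0·+1^0·-1^3 = -1.
(a,b)_2: α=3, β=-3; u≡7, v≡7 (mod 8); ε(u)ε(v)=1·1, αω(v)=3·0, βω(u)=-3·0; sum ≡ 1  ⇒  -1.
|Ram(-43890, -58786)| = 6, even; anisotropic at {2, 3, 7, 13, 19, ∞}.

[2, 3, 7, 13, 19, inf]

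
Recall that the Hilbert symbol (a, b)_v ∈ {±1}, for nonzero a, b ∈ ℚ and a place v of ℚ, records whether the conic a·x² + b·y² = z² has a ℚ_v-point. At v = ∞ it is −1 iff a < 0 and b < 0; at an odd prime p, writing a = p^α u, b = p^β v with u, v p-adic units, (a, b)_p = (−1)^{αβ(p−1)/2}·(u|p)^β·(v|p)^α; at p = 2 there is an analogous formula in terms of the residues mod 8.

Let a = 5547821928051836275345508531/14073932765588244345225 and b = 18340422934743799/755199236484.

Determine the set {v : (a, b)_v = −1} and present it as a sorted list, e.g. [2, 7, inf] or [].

[2, 37]

Mod squares: a ≡ 46139, b ≡ 1591. Check v ∈ {∞, 2, 3, 5, 7, 11, 13, 19, 29, 37, 41, 43, 47, 53}.
v=37: a=37^1·(≡1), b=37^1·(≡15) mod 37; (1|37)=+1, (15|37)=-1; (−1)^{1·1·18}·(+1)^1·(-1)^1 = -1.
v=11: a=11^-8·(≡4), b=11^-4·(≡10) mod 11; (4|11)=+1, (10|11)=-1; (−1)^{-8·-4·5}·(+1)^-4·(-1)^-8 = +1.
v=19: a=19^-2·(≡17), b=19^-2·(≡18) mod 19; (17|19)=+1, (18|19)=-1; (−1)^{-2·-2·9}·(+1)^-2·(-1)^-2 = +1.
v=7: a=7^0·(≡4), b=7^-2·(≡1) mod 7; (4|7)=+1, (1|7)=+1; (−1)^{0·-2·3}·(+1)^-2·(+1)^0 = +1.
v=∞: 46139 > 0 and 1591 > 0  ⇒  (a,b)_∞ = +1.
v=53: a=53^4·(≡44), b=53^2·(≡38) mod 53; (44|53)=+1, (38|53)=+1; (−1)^{4·2·26}·(+1)^2·(+1)^4 = +1.
v=5: a=5^-2·(≡4), b=5^0·(≡1) mod 5; (4|5)=+1, (1|5)=+1; (−1)^{-2·0·2}·(+1)^0·(+1)^-2 = +1.
v=47: a=47^6·(≡4), b=47^4·(≡5) mod 47; (4|47)=+1, (5|47)=-1; (−1)^{6·4·23}·(+1)^4·(-1)^6 = +1.
v=29: a=29^3·(≡4), b=29^2·(≡28) mod 29; (4|29)=+1, (28|29)=+1; (−1)^{3·2·14}·(+1)^2·(+1)^3 = +1.
v=2: v_2(a)=0, v_2(b)=-2; units ≡ 3, 7 (mod 8); ε·ε+αω+βω = 1·1+0·0+-2·1 ≡ 1  ⇒  (a,b)_2 = -1.
v=43: a=43^1·(≡36), b=43^1·(≡20) mod 43; (36|43)=+1, (20|43)=-1; (−1)^{1·1·21}·(+1)^1·(-1)^1 = +1.
v=3: a=3^-16·(≡2), b=3^-6·(≡1) mod 3; (2|3)=-1, (1|3)=+1; (−1)^{-16·-6·1}·(-1)^-6·(+1)^-16 = +1.
v=41: a=41^2·(≡27), b=41^0·(≡1) mod 41; (27|41)=-1, (1|41)=+1; (−1)^{2·0·20}·(-1)^0·(+1)^2 = +1.
v=13: a=13^-2·(≡2), b=13^0·(≡8) mod 13; (2|13)=-1, (8|13)=-1; (−1)^{-2·0·6}·(-1)^0·(-1)^-2 = +1.
(46139, 1591 / ℚ) ramifies at {2, 37}: a division algebra.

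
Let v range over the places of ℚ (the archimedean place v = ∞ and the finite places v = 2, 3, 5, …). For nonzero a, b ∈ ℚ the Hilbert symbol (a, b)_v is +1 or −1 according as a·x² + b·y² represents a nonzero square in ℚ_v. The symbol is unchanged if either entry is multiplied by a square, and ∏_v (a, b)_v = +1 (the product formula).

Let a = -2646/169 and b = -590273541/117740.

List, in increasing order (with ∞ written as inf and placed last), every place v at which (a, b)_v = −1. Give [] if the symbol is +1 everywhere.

Mod squares: a ≡ -6, b ≡ -15015. Check v ∈ {∞, 2, 3, 5, 7, 11, 13, 17, 23, 29}.
v=13: a=13^-2·(≡6), b=13^1·(≡11) mod 13; (6|13)=-1, (11|13)=-1; (−1)^{-2·1·6}·(-1)^1·(-1)^-2 = -1.
v=∞: -6 < 0 and -15015 < 0  ⇒  (a,b)_∞ = -1.
v=5: a=5^0·(≡1), b=5^-1·(≡3) mod 5; (1|5)=+1, (3|5)=-1; (−1)^{0·-1·2}·(+1)^-1·(-1)^0 = +1.
v=11: a=11^0·(≡4), b=11^1·(≡2) mod 11; (4|11)=+1, (2|11)=-1; (−1)^{0·1·5}·(+1)^1·(-1)^0 = +1.
v=23: a=23^0·(≡20), b=23^2·(≡13) mod 23; (20|23)=-1, (13|23)=+1; (−1)^{0·2·11}·(-1)^2·(+1)^0 = +1.
v=29: a=29^0·(≡13), b=29^-2·(≡6) mod 29; (13|29)=+1, (6|29)=+1; (−1)^{0·-2·14}·(+1)^-2·(+1)^0 = +1.
v=2: v_2(a)=1, v_2(b)=-2; units ≡ 5, 1 (mod 8); ε·ε+αω+βω = 0·0+1·0+-2·1 ≡ 0  ⇒  (a,b)_2 = +1.
v=3: a=3^3·(≡1), b=3^3·(≡2) mod 3; (1|3)=+1, (2|3)=-1; (−1)^{3·3·1}·(+1)^3·(-1)^3 = +1.
v=17: a=17^0·(≡11), b=17^2·(≡2) mod 17; (11|17)=-1, (2|17)=+1; (−1)^{0·2·8}·(-1)^2·(+1)^0 = +1.
v=7: a=7^2·(≡2), b=7^-1·(≡4) mod 7; (2|7)=+1, (4|7)=+1; (−1)^{2·-1·3}·(+1)^-1·(+1)^2 = +1.
|Ram(-6, -15015)| = 2, even; anisotropic at {13, ∞}.

[13, inf]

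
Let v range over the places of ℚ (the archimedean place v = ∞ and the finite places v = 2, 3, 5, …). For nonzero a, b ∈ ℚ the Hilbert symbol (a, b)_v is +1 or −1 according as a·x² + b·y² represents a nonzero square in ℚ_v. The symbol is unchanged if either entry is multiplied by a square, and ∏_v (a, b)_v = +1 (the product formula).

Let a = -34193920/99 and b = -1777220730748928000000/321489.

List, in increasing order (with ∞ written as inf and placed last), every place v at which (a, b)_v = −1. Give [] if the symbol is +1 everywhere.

(a, b) ≡ (-4070, -38) mod (ℚ^×)²; places V = {2, 3, 5, 7, 11, 19, 37, ∞}.
(a,b)_37: α=1, u≡4; β=2, v≡26 (mod 37); (4|37)=+1, (26|37)=+1; sign (−1)^0·+1^2·+1^1 = +1.
(a,b)_3: α=-2, u≡1; β=-8, v≡1 (mod 3); (1|3)=+1, (1|3)=+1; sign (−1)^0·+1^-8·+1^-2 = +1.
(a,b)_2: α=9, β=25; u≡5, v≡5 (mod 8); ε(u)ε(v)=0·0, αω(v)=9·1, βω(u)=25·1; sum ≡ 0  ⇒  +1.
(a,b)_19: α=2, u≡13; β=5, v≡6 (mod 19); (13|19)=-1, (6|19)=+1; sign (−1)^0·-1^5·+1^2 = -1.
(a,b)_11: α=-1, u≡1; β=0, v≡10 (mod 11); (1|11)=+1, (10|11)=-1; sign (−1)^0·+1^0·-1^-1 = -1.
(a,b)_5: α=1, u≡4; β=6, v≡2 (mod 5); (4|5)=+1, (2|5)=-1; sign (−1)^0·+1^6·-1^1 = -1.
(a,b)_7: α=0, u≡2; β=-2, v≡2 (mod 7); (2|7)=+1, (2|7)=+1; sign (−1)^0·+1^-2·+1^0 = +1.
(a,b)_∞: sgn(-4070)=−, sgn(-38)=−, so -1.
|Ram(-4070, -38)| = 4, even; anisotropic at {5, 11, 19, ∞}.

[5, 11, 19, inf]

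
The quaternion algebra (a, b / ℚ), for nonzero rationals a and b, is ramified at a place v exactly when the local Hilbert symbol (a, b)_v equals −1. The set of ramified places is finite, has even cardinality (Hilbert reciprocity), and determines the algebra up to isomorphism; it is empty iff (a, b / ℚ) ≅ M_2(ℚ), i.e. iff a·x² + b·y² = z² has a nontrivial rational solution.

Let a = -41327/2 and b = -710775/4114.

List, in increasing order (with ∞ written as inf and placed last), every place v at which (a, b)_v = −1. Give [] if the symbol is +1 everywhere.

[3, 13, 17, inf]

Mod squares: a ≡ -286, b ≡ -1326. Check v ∈ {∞, 2, 3, 5, 11, 13, 17}.
v=3: a=3^0·(≡2), b=3^7·(≡2) mod 3; (2|3)=-1, (2|3)=-1; (−1)^{0·7·1}·(-1)^7·(-1)^0 = -1.
v=13: a=13^1·(≡3), b=13^1·(≡7) mod 13; (3|13)=+1, (7|13)=-1; (−1)^{1·1·6}·(+1)^1·(-1)^1 = -1.
v=11: a=11^1·(≡8), b=11^-2·(≡1) mod 11; (8|11)=-1, (1|11)=+1; (−1)^{1·-2·5}·(-1)^-2·(+1)^1 = +1.
v=∞: -286 < 0 and -1326 < 0  ⇒  (a,b)_∞ = -1.
v=17: a=17^2·(≡5), b=17^-1·(≡3) mod 17; (5|17)=-1, (3|17)=-1; (−1)^{2·-1·8}·(-1)^-1·(-1)^2 = -1.
v=5: a=5^0·(≡4), b=5^2·(≡1) mod 5; (4|5)=+1, (1|5)=+1; (−1)^{0·2·2}·(+1)^2·(+1)^0 = +1.
v=2: v_2(a)=-1, v_2(b)=-1; units ≡ 1, 1 (mod 8); ε·ε+αω+βω = 0·0+-1·0+-1·0 ≡ 0  ⇒  (a,b)_2 = +1.
|Ram(-286, -1326)| = 4, even; anisotropic at {3, 13, 17, ∞}.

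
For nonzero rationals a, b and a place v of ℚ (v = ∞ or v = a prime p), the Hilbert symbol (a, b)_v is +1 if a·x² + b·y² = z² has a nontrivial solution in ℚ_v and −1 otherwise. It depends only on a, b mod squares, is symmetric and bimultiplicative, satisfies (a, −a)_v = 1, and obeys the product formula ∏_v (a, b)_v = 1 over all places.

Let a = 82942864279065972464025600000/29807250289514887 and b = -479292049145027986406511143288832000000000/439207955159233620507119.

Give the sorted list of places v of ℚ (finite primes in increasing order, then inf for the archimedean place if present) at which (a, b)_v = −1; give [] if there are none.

Mod squares: a ≡ 805, b ≡ -7294105. Check v ∈ {∞, 2, 3, 5, 7, 11, 13, 17, 19, 23, 31, 41, 47}.
v=11: a=11^2·(≡8), b=11^2·(≡10) mod 11; (8|11)=-1, (10|11)=-1; (−1)^{2·2·5}·(-1)^2·(-1)^2 = +1.
v=13: a=13^2·(≡3), b=13^1·(≡8) mod 13; (3|13)=+1, (8|13)=-1; (−1)^{2·1·6}·(+1)^1·(-1)^2 = +1.
v=19: a=19^-4·(≡9), b=19^-6·(≡15) mod 19; (9|19)=+1, (15|19)=-1; (−1)^{-4·-6·9}·(+1)^-6·(-1)^-4 = +1.
v=∞: 805 > 0 and -7294105 < 0  ⇒  (a,b)_∞ = +1.
v=7: a=7^-7·(≡3), b=7^-11·(≡3) mod 7; (3|7)=-1, (3|7)=-1; (−1)^{-7·-11·3}·(-1)^-11·(-1)^-7 = -1.
v=31: a=31^-2·(≡21), b=31^-2·(≡14) mod 31; (21|31)=-1, (14|31)=+1; (−1)^{-2·-2·15}·(-1)^-2·(+1)^-2 = +1.
v=41: a=41^2·(≡12), b=41^3·(≡11) mod 41; (12|41)=-1, (11|41)=-1; (−1)^{2·3·20}·(-1)^3·(-1)^2 = -1.
v=2: v_2(a)=20, v_2(b)=34; units ≡ 5, 7 (mod 8); ε·ε+αω+βω = 0·1+20·0+34·1 ≡ 0  ⇒  (a,b)_2 = +1.
v=47: a=47^4·(≡17), b=47^6·(≡11) mod 47; (17|47)=+1, (11|47)=-1; (−1)^{4·6·23}·(+1)^6·(-1)^4 = +1.
v=17: a=17^-2·(≡12), b=17^-3·(≡16) mod 17; (12|17)=-1, (16|17)=+1; (−1)^{-2·-3·8}·(-1)^-3·(+1)^-2 = -1.
v=3: a=3^8·(≡1), b=3^12·(≡2) mod 3; (1|3)=+1, (2|3)=-1; (−1)^{8·12·1}·(+1)^12·(-1)^8 = +1.
v=5: a=5^5·(≡1), b=5^9·(≡4) mod 5; (1|5)=+1, (4|5)=+1; (−1)^{5·9·2}·(+1)^9·(+1)^5 = +1.
v=23: a=23^1·(≡2), b=23^1·(≡3) mod 23; (2|23)=+1, (3|23)=+1; (−1)^{1·1·11}·(+1)^1·(+1)^1 = -1.
(805, -7294105 / ℚ) ramifies at {7, 17, 23, 41}: a division algebra.

[7, 17, 23, 41]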